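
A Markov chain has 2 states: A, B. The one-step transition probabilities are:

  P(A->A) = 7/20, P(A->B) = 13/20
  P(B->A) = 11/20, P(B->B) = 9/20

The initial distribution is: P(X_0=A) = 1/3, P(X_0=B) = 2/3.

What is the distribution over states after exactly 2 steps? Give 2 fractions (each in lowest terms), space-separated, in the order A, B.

Propagating the distribution step by step (d_{t+1} = d_t * P):
d_0 = (A=1/3, B=2/3)
  d_1[A] = 1/3*7/20 + 2/3*11/20 = 29/60
  d_1[B] = 1/3*13/20 + 2/3*9/20 = 31/60
d_1 = (A=29/60, B=31/60)
  d_2[A] = 29/60*7/20 + 31/60*11/20 = 34/75
  d_2[B] = 29/60*13/20 + 31/60*9/20 = 41/75
d_2 = (A=34/75, B=41/75)

Answer: 34/75 41/75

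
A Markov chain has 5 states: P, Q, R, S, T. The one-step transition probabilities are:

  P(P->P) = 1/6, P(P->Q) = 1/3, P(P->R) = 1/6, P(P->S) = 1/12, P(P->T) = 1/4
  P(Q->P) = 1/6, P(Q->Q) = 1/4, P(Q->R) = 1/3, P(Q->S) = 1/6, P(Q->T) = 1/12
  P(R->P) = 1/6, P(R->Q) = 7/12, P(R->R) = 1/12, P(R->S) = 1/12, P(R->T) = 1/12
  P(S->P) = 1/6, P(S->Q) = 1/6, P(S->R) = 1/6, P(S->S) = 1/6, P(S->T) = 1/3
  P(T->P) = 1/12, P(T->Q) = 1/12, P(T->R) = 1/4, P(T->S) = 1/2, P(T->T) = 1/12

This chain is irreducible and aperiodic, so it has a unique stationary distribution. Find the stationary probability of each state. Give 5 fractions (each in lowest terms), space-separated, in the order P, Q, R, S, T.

Answer: 3650/23753 6920/23753 5004/23753 4473/23753 3706/23753

Derivation:
The stationary distribution satisfies pi = pi * P, i.e.:
  pi_P = 1/6*pi_P + 1/6*pi_Q + 1/6*pi_R + 1/6*pi_S + 1/12*pi_T
  pi_Q = 1/3*pi_P + 1/4*pi_Q + 7/12*pi_R + 1/6*pi_S + 1/12*pi_T
  pi_R = 1/6*pi_P + 1/3*pi_Q + 1/12*pi_R + 1/6*pi_S + 1/4*pi_T
  pi_S = 1/12*pi_P + 1/6*pi_Q + 1/12*pi_R + 1/6*pi_S + 1/2*pi_T
  pi_T = 1/4*pi_P + 1/12*pi_Q + 1/12*pi_R + 1/3*pi_S + 1/12*pi_T
with normalization: pi_P + pi_Q + pi_R + pi_S + pi_T = 1.

Using the first 4 balance equations plus normalization, the linear system A*pi = b is:
  [-5/6, 1/6, 1/6, 1/6, 1/12] . pi = 0
  [1/3, -3/4, 7/12, 1/6, 1/12] . pi = 0
  [1/6, 1/3, -11/12, 1/6, 1/4] . pi = 0
  [1/12, 1/6, 1/12, -5/6, 1/2] . pi = 0
  [1, 1, 1, 1, 1] . pi = 1

Solving yields:
  pi_P = 3650/23753
  pi_Q = 6920/23753
  pi_R = 5004/23753
  pi_S = 4473/23753
  pi_T = 3706/23753

Verification (pi * P):
  3650/23753*1/6 + 6920/23753*1/6 + 5004/23753*1/6 + 4473/23753*1/6 + 3706/23753*1/12 = 3650/23753 = pi_P  (ok)
  3650/23753*1/3 + 6920/23753*1/4 + 5004/23753*7/12 + 4473/23753*1/6 + 3706/23753*1/12 = 6920/23753 = pi_Q  (ok)
  3650/23753*1/6 + 6920/23753*1/3 + 5004/23753*1/12 + 4473/23753*1/6 + 3706/23753*1/4 = 5004/23753 = pi_R  (ok)
  3650/23753*1/12 + 6920/23753*1/6 + 5004/23753*1/12 + 4473/23753*1/6 + 3706/23753*1/2 = 4473/23753 = pi_S  (ok)
  3650/23753*1/4 + 6920/23753*1/12 + 5004/23753*1/12 + 4473/23753*1/3 + 3706/23753*1/12 = 3706/23753 = pi_T  (ok)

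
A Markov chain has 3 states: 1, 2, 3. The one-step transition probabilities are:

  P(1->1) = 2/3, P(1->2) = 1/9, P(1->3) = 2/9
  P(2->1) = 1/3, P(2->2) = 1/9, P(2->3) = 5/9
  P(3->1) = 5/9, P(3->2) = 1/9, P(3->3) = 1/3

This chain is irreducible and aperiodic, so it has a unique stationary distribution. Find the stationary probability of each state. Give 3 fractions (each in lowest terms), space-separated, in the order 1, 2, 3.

Answer: 43/72 1/9 7/24

Derivation:
The stationary distribution satisfies pi = pi * P, i.e.:
  pi_1 = 2/3*pi_1 + 1/3*pi_2 + 5/9*pi_3
  pi_2 = 1/9*pi_1 + 1/9*pi_2 + 1/9*pi_3
  pi_3 = 2/9*pi_1 + 5/9*pi_2 + 1/3*pi_3
with normalization: pi_1 + pi_2 + pi_3 = 1.

Using the first 2 balance equations plus normalization, the linear system A*pi = b is:
  [-1/3, 1/3, 5/9] . pi = 0
  [1/9, -8/9, 1/9] . pi = 0
  [1, 1, 1] . pi = 1

Solving yields:
  pi_1 = 43/72
  pi_2 = 1/9
  pi_3 = 7/24

Verification (pi * P):
  43/72*2/3 + 1/9*1/3 + 7/24*5/9 = 43/72 = pi_1  (ok)
  43/72*1/9 + 1/9*1/9 + 7/24*1/9 = 1/9 = pi_2  (ok)
  43/72*2/9 + 1/9*5/9 + 7/24*1/3 = 7/24 = pi_3  (ok)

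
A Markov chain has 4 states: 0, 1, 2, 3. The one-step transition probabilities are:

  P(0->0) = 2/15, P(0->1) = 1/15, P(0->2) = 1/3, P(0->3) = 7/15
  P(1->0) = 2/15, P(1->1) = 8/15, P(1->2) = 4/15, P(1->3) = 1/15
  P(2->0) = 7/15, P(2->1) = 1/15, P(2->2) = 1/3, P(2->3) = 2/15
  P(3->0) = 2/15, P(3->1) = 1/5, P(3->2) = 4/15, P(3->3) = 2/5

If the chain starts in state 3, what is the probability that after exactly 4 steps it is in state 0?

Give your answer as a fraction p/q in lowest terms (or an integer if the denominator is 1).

Computing P^4 by repeated multiplication:
P^1 =
  0: [2/15, 1/15, 1/3, 7/15]
  1: [2/15, 8/15, 4/15, 1/15]
  2: [7/15, 1/15, 1/3, 2/15]
  3: [2/15, 1/5, 4/15, 2/5]
P^2 =
  0: [11/45, 4/25, 67/225, 67/225]
  1: [2/9, 73/225, 22/75, 4/25]
  2: [11/45, 26/225, 8/25, 8/25]
  3: [2/9, 16/75, 22/75, 61/225]
P^3 =
  0: [157/675, 611/3375, 1022/3375, 319/1125]
  1: [52/225, 808/3375, 1016/3375, 257/1125]
  2: [6/25, 551/3375, 1027/3375, 329/1125]
  3: [52/225, 683/3375, 1016/3375, 896/3375]
P^4 =
  0: [2372/10125, 9566/50625, 15307/50625, 13892/50625]
  1: [2366/10125, 10573/50625, 15296/50625, 12926/50625]
  2: [2377/10125, 9206/50625, 15337/50625, 14197/50625]
  3: [2366/10125, 3316/16875, 15296/50625, 4517/16875]

(P^4)[3 -> 0] = 2366/10125

Answer: 2366/10125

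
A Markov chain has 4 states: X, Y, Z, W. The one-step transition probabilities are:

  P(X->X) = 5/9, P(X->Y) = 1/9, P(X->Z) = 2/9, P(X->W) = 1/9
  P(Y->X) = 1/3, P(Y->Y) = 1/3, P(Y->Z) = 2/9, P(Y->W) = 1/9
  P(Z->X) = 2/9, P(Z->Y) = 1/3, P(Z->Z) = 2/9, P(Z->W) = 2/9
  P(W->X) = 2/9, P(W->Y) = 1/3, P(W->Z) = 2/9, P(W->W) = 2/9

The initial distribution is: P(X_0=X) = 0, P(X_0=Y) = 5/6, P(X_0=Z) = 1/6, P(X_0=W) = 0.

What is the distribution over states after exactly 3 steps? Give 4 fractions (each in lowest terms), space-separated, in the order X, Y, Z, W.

Answer: 1631/4374 184/729 2/9 667/4374

Derivation:
Propagating the distribution step by step (d_{t+1} = d_t * P):
d_0 = (X=0, Y=5/6, Z=1/6, W=0)
  d_1[X] = 0*5/9 + 5/6*1/3 + 1/6*2/9 + 0*2/9 = 17/54
  d_1[Y] = 0*1/9 + 5/6*1/3 + 1/6*1/3 + 0*1/3 = 1/3
  d_1[Z] = 0*2/9 + 5/6*2/9 + 1/6*2/9 + 0*2/9 = 2/9
  d_1[W] = 0*1/9 + 5/6*1/9 + 1/6*2/9 + 0*2/9 = 7/54
d_1 = (X=17/54, Y=1/3, Z=2/9, W=7/54)
  d_2[X] = 17/54*5/9 + 1/3*1/3 + 2/9*2/9 + 7/54*2/9 = 59/162
  d_2[Y] = 17/54*1/9 + 1/3*1/3 + 2/9*1/3 + 7/54*1/3 = 64/243
  d_2[Z] = 17/54*2/9 + 1/3*2/9 + 2/9*2/9 + 7/54*2/9 = 2/9
  d_2[W] = 17/54*1/9 + 1/3*1/9 + 2/9*2/9 + 7/54*2/9 = 73/486
d_2 = (X=59/162, Y=64/243, Z=2/9, W=73/486)
  d_3[X] = 59/162*5/9 + 64/243*1/3 + 2/9*2/9 + 73/486*2/9 = 1631/4374
  d_3[Y] = 59/162*1/9 + 64/243*1/3 + 2/9*1/3 + 73/486*1/3 = 184/729
  d_3[Z] = 59/162*2/9 + 64/243*2/9 + 2/9*2/9 + 73/486*2/9 = 2/9
  d_3[W] = 59/162*1/9 + 64/243*1/9 + 2/9*2/9 + 73/486*2/9 = 667/4374
d_3 = (X=1631/4374, Y=184/729, Z=2/9, W=667/4374)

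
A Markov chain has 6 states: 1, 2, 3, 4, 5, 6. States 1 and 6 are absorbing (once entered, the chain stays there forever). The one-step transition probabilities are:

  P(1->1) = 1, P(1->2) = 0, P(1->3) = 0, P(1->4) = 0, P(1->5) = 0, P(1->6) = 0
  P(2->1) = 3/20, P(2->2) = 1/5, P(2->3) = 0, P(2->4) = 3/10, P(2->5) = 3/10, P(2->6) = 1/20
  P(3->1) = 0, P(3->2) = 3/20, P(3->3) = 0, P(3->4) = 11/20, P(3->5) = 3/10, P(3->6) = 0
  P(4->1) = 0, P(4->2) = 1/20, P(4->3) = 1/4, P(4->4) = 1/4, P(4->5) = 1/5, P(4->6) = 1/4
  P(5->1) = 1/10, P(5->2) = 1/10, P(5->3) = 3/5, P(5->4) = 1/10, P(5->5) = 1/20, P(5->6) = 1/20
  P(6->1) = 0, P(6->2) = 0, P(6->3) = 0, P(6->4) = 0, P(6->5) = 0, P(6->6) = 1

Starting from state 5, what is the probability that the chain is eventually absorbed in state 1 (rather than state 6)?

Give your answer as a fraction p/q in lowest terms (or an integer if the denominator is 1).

Answer: 5558/16049

Derivation:
Let a_i = P(absorbed in 1 | start in state i).
Boundary conditions: a_1 = 1, a_6 = 0.
For each transient state i, a_i = sum_j P(i->j) * a_j:
  a_2 = 3/20*a_1 + 1/5*a_2 + 0*a_3 + 3/10*a_4 + 3/10*a_5 + 1/20*a_6
  a_3 = 0*a_1 + 3/20*a_2 + 0*a_3 + 11/20*a_4 + 3/10*a_5 + 0*a_6
  a_4 = 0*a_1 + 1/20*a_2 + 1/4*a_3 + 1/4*a_4 + 1/5*a_5 + 1/4*a_6
  a_5 = 1/10*a_1 + 1/10*a_2 + 3/5*a_3 + 1/10*a_4 + 1/20*a_5 + 1/20*a_6

Substituting a_1 = 1 and a_6 = 0, rearrange to (I - Q) a = r where r[i] = P(i -> 1):
  [4/5, 0, -3/10, -3/10] . (a_2, a_3, a_4, a_5) = 3/20
  [-3/20, 1, -11/20, -3/10] . (a_2, a_3, a_4, a_5) = 0
  [-1/20, -1/4, 3/4, -1/5] . (a_2, a_3, a_4, a_5) = 0
  [-1/10, -3/5, -1/10, 19/20] . (a_2, a_3, a_4, a_5) = 1/10

Solving yields:
  a_2 = 12741/32098
  a_3 = 4496/16049
  a_4 = 6811/32098
  a_5 = 5558/16049

Starting state is 5, so the absorption probability is a_5 = 5558/16049.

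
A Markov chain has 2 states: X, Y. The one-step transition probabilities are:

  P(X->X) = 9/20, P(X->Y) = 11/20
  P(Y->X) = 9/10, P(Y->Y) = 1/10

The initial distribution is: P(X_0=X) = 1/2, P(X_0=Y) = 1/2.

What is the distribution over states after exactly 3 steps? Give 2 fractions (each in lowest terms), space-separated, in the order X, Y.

Propagating the distribution step by step (d_{t+1} = d_t * P):
d_0 = (X=1/2, Y=1/2)
  d_1[X] = 1/2*9/20 + 1/2*9/10 = 27/40
  d_1[Y] = 1/2*11/20 + 1/2*1/10 = 13/40
d_1 = (X=27/40, Y=13/40)
  d_2[X] = 27/40*9/20 + 13/40*9/10 = 477/800
  d_2[Y] = 27/40*11/20 + 13/40*1/10 = 323/800
d_2 = (X=477/800, Y=323/800)
  d_3[X] = 477/800*9/20 + 323/800*9/10 = 10107/16000
  d_3[Y] = 477/800*11/20 + 323/800*1/10 = 5893/16000
d_3 = (X=10107/16000, Y=5893/16000)

Answer: 10107/16000 5893/16000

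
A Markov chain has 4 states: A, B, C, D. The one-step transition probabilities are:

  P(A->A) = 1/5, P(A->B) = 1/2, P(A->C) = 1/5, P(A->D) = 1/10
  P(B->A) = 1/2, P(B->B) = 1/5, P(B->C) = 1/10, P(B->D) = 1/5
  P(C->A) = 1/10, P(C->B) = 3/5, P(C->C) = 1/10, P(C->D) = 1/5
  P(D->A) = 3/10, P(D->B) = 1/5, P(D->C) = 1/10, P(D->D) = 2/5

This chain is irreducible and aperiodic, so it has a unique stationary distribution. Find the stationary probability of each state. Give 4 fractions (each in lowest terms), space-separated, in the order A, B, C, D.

Answer: 82/263 91/263 69/526 111/526

Derivation:
The stationary distribution satisfies pi = pi * P, i.e.:
  pi_A = 1/5*pi_A + 1/2*pi_B + 1/10*pi_C + 3/10*pi_D
  pi_B = 1/2*pi_A + 1/5*pi_B + 3/5*pi_C + 1/5*pi_D
  pi_C = 1/5*pi_A + 1/10*pi_B + 1/10*pi_C + 1/10*pi_D
  pi_D = 1/10*pi_A + 1/5*pi_B + 1/5*pi_C + 2/5*pi_D
with normalization: pi_A + pi_B + pi_C + pi_D = 1.

Using the first 3 balance equations plus normalization, the linear system A*pi = b is:
  [-4/5, 1/2, 1/10, 3/10] . pi = 0
  [1/2, -4/5, 3/5, 1/5] . pi = 0
  [1/5, 1/10, -9/10, 1/10] . pi = 0
  [1, 1, 1, 1] . pi = 1

Solving yields:
  pi_A = 82/263
  pi_B = 91/263
  pi_C = 69/526
  pi_D = 111/526

Verification (pi * P):
  82/263*1/5 + 91/263*1/2 + 69/526*1/10 + 111/526*3/10 = 82/263 = pi_A  (ok)
  82/263*1/2 + 91/263*1/5 + 69/526*3/5 + 111/526*1/5 = 91/263 = pi_B  (ok)
  82/263*1/5 + 91/263*1/10 + 69/526*1/10 + 111/526*1/10 = 69/526 = pi_C  (ok)
  82/263*1/10 + 91/263*1/5 + 69/526*1/5 + 111/526*2/5 = 111/526 = pi_D  (ok)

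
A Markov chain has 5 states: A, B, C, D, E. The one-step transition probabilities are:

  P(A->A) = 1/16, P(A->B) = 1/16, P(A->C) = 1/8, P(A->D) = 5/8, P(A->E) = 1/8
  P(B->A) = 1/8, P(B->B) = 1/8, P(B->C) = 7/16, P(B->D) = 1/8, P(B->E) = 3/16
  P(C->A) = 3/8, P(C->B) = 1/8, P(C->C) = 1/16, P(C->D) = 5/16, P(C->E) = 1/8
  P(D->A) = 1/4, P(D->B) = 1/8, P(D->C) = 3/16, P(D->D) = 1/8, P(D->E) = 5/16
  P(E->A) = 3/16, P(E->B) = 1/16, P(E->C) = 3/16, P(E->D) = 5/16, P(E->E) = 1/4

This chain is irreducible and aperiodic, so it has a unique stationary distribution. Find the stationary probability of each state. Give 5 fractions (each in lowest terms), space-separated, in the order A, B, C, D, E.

Answer: 9491/45743 4511/45743 8099/45743 13823/45743 9819/45743

Derivation:
The stationary distribution satisfies pi = pi * P, i.e.:
  pi_A = 1/16*pi_A + 1/8*pi_B + 3/8*pi_C + 1/4*pi_D + 3/16*pi_E
  pi_B = 1/16*pi_A + 1/8*pi_B + 1/8*pi_C + 1/8*pi_D + 1/16*pi_E
  pi_C = 1/8*pi_A + 7/16*pi_B + 1/16*pi_C + 3/16*pi_D + 3/16*pi_E
  pi_D = 5/8*pi_A + 1/8*pi_B + 5/16*pi_C + 1/8*pi_D + 5/16*pi_E
  pi_E = 1/8*pi_A + 3/16*pi_B + 1/8*pi_C + 5/16*pi_D + 1/4*pi_E
with normalization: pi_A + pi_B + pi_C + pi_D + pi_E = 1.

Using the first 4 balance equations plus normalization, the linear system A*pi = b is:
  [-15/16, 1/8, 3/8, 1/4, 3/16] . pi = 0
  [1/16, -7/8, 1/8, 1/8, 1/16] . pi = 0
  [1/8, 7/16, -15/16, 3/16, 3/16] . pi = 0
  [5/8, 1/8, 5/16, -7/8, 5/16] . pi = 0
  [1, 1, 1, 1, 1] . pi = 1

Solving yields:
  pi_A = 9491/45743
  pi_B = 4511/45743
  pi_C = 8099/45743
  pi_D = 13823/45743
  pi_E = 9819/45743

Verification (pi * P):
  9491/45743*1/16 + 4511/45743*1/8 + 8099/45743*3/8 + 13823/45743*1/4 + 9819/45743*3/16 = 9491/45743 = pi_A  (ok)
  9491/45743*1/16 + 4511/45743*1/8 + 8099/45743*1/8 + 13823/45743*1/8 + 9819/45743*1/16 = 4511/45743 = pi_B  (ok)
  9491/45743*1/8 + 4511/45743*7/16 + 8099/45743*1/16 + 13823/45743*3/16 + 9819/45743*3/16 = 8099/45743 = pi_C  (ok)
  9491/45743*5/8 + 4511/45743*1/8 + 8099/45743*5/16 + 13823/45743*1/8 + 9819/45743*5/16 = 13823/45743 = pi_D  (ok)
  9491/45743*1/8 + 4511/45743*3/16 + 8099/45743*1/8 + 13823/45743*5/16 + 9819/45743*1/4 = 9819/45743 = pi_E  (ok)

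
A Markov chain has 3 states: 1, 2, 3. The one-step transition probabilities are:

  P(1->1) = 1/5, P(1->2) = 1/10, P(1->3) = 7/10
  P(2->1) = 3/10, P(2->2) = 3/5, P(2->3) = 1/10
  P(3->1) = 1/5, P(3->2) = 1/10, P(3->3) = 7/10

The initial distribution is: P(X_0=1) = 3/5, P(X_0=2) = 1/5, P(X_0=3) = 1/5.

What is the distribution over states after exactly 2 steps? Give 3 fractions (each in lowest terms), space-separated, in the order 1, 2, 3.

Propagating the distribution step by step (d_{t+1} = d_t * P):
d_0 = (1=3/5, 2=1/5, 3=1/5)
  d_1[1] = 3/5*1/5 + 1/5*3/10 + 1/5*1/5 = 11/50
  d_1[2] = 3/5*1/10 + 1/5*3/5 + 1/5*1/10 = 1/5
  d_1[3] = 3/5*7/10 + 1/5*1/10 + 1/5*7/10 = 29/50
d_1 = (1=11/50, 2=1/5, 3=29/50)
  d_2[1] = 11/50*1/5 + 1/5*3/10 + 29/50*1/5 = 11/50
  d_2[2] = 11/50*1/10 + 1/5*3/5 + 29/50*1/10 = 1/5
  d_2[3] = 11/50*7/10 + 1/5*1/10 + 29/50*7/10 = 29/50
d_2 = (1=11/50, 2=1/5, 3=29/50)

Answer: 11/50 1/5 29/50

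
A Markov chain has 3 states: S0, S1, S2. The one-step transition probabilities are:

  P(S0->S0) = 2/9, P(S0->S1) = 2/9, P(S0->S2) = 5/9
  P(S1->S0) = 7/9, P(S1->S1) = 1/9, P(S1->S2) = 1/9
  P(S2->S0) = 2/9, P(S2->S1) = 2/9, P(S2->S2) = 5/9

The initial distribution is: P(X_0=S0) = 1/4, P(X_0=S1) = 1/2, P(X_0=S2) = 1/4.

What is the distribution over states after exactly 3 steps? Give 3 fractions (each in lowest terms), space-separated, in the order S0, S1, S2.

Propagating the distribution step by step (d_{t+1} = d_t * P):
d_0 = (S0=1/4, S1=1/2, S2=1/4)
  d_1[S0] = 1/4*2/9 + 1/2*7/9 + 1/4*2/9 = 1/2
  d_1[S1] = 1/4*2/9 + 1/2*1/9 + 1/4*2/9 = 1/6
  d_1[S2] = 1/4*5/9 + 1/2*1/9 + 1/4*5/9 = 1/3
d_1 = (S0=1/2, S1=1/6, S2=1/3)
  d_2[S0] = 1/2*2/9 + 1/6*7/9 + 1/3*2/9 = 17/54
  d_2[S1] = 1/2*2/9 + 1/6*1/9 + 1/3*2/9 = 11/54
  d_2[S2] = 1/2*5/9 + 1/6*1/9 + 1/3*5/9 = 13/27
d_2 = (S0=17/54, S1=11/54, S2=13/27)
  d_3[S0] = 17/54*2/9 + 11/54*7/9 + 13/27*2/9 = 163/486
  d_3[S1] = 17/54*2/9 + 11/54*1/9 + 13/27*2/9 = 97/486
  d_3[S2] = 17/54*5/9 + 11/54*1/9 + 13/27*5/9 = 113/243
d_3 = (S0=163/486, S1=97/486, S2=113/243)

Answer: 163/486 97/486 113/243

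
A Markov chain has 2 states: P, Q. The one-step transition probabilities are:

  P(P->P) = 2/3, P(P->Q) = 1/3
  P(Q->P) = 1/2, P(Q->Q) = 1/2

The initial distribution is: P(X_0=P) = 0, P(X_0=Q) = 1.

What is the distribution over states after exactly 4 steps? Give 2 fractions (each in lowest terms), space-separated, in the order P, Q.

Answer: 259/432 173/432

Derivation:
Propagating the distribution step by step (d_{t+1} = d_t * P):
d_0 = (P=0, Q=1)
  d_1[P] = 0*2/3 + 1*1/2 = 1/2
  d_1[Q] = 0*1/3 + 1*1/2 = 1/2
d_1 = (P=1/2, Q=1/2)
  d_2[P] = 1/2*2/3 + 1/2*1/2 = 7/12
  d_2[Q] = 1/2*1/3 + 1/2*1/2 = 5/12
d_2 = (P=7/12, Q=5/12)
  d_3[P] = 7/12*2/3 + 5/12*1/2 = 43/72
  d_3[Q] = 7/12*1/3 + 5/12*1/2 = 29/72
d_3 = (P=43/72, Q=29/72)
  d_4[P] = 43/72*2/3 + 29/72*1/2 = 259/432
  d_4[Q] = 43/72*1/3 + 29/72*1/2 = 173/432
d_4 = (P=259/432, Q=173/432)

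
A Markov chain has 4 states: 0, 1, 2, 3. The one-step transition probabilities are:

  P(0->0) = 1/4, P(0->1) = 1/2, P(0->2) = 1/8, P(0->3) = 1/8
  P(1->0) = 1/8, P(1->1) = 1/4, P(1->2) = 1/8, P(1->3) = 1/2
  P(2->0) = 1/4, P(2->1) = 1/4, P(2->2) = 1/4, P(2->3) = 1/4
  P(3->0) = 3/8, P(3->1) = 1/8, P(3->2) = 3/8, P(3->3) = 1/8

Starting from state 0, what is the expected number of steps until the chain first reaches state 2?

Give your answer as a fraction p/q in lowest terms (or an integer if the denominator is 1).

Let h_i = expected steps to first reach 2 from state i.
Boundary: h_2 = 0.
First-step equations for the other states:
  h_0 = 1 + 1/4*h_0 + 1/2*h_1 + 1/8*h_2 + 1/8*h_3
  h_1 = 1 + 1/8*h_0 + 1/4*h_1 + 1/8*h_2 + 1/2*h_3
  h_3 = 1 + 3/8*h_0 + 1/8*h_1 + 3/8*h_2 + 1/8*h_3

Substituting h_2 = 0 and rearranging gives the linear system (I - Q) h = 1:
  [3/4, -1/2, -1/8] . (h_0, h_1, h_3) = 1
  [-1/8, 3/4, -1/2] . (h_0, h_1, h_3) = 1
  [-3/8, -1/8, 7/8] . (h_0, h_1, h_3) = 1

Solving yields:
  h_0 = 712/133
  h_1 = 664/133
  h_3 = 552/133

Starting state is 0, so the expected hitting time is h_0 = 712/133.

Answer: 712/133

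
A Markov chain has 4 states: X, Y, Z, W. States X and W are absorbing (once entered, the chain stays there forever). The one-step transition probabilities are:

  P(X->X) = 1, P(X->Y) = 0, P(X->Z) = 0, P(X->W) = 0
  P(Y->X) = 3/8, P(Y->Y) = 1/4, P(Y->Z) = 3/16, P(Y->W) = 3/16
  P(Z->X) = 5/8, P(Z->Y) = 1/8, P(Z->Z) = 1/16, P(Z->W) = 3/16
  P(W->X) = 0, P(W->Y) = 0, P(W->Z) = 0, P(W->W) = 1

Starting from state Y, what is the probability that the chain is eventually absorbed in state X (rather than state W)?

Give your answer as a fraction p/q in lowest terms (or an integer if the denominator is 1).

Answer: 20/29

Derivation:
Let a_i = P(absorbed in X | start in state i).
Boundary conditions: a_X = 1, a_W = 0.
For each transient state i, a_i = sum_j P(i->j) * a_j:
  a_Y = 3/8*a_X + 1/4*a_Y + 3/16*a_Z + 3/16*a_W
  a_Z = 5/8*a_X + 1/8*a_Y + 1/16*a_Z + 3/16*a_W

Substituting a_X = 1 and a_W = 0, rearrange to (I - Q) a = r where r[i] = P(i -> X):
  [3/4, -3/16] . (a_Y, a_Z) = 3/8
  [-1/8, 15/16] . (a_Y, a_Z) = 5/8

Solving yields:
  a_Y = 20/29
  a_Z = 22/29

Starting state is Y, so the absorption probability is a_Y = 20/29.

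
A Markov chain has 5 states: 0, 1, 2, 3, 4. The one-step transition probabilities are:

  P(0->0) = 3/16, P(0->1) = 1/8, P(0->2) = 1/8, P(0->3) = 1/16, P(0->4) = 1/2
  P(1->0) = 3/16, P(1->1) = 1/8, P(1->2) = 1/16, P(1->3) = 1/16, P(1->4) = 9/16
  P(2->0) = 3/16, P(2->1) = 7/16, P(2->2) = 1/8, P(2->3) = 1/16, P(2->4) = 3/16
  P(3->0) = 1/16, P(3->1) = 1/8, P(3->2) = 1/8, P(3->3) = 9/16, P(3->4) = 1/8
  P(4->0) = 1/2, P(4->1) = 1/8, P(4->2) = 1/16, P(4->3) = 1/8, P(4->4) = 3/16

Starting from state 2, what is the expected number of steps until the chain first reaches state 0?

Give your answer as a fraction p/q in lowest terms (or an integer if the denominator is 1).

Answer: 3972/995

Derivation:
Let h_i = expected steps to first reach 0 from state i.
Boundary: h_0 = 0.
First-step equations for the other states:
  h_1 = 1 + 3/16*h_0 + 1/8*h_1 + 1/16*h_2 + 1/16*h_3 + 9/16*h_4
  h_2 = 1 + 3/16*h_0 + 7/16*h_1 + 1/8*h_2 + 1/16*h_3 + 3/16*h_4
  h_3 = 1 + 1/16*h_0 + 1/8*h_1 + 1/8*h_2 + 9/16*h_3 + 1/8*h_4
  h_4 = 1 + 1/2*h_0 + 1/8*h_1 + 1/16*h_2 + 1/8*h_3 + 3/16*h_4

Substituting h_0 = 0 and rearranging gives the linear system (I - Q) h = 1:
  [7/8, -1/16, -1/16, -9/16] . (h_1, h_2, h_3, h_4) = 1
  [-7/16, 7/8, -1/16, -3/16] . (h_1, h_2, h_3, h_4) = 1
  [-1/8, -1/8, 7/16, -1/8] . (h_1, h_2, h_3, h_4) = 1
  [-1/8, -1/16, -1/8, 13/16] . (h_1, h_2, h_3, h_4) = 1

Solving yields:
  h_1 = 3668/995
  h_2 = 3972/995
  h_3 = 5288/995
  h_4 = 2908/995

Starting state is 2, so the expected hitting time is h_2 = 3972/995.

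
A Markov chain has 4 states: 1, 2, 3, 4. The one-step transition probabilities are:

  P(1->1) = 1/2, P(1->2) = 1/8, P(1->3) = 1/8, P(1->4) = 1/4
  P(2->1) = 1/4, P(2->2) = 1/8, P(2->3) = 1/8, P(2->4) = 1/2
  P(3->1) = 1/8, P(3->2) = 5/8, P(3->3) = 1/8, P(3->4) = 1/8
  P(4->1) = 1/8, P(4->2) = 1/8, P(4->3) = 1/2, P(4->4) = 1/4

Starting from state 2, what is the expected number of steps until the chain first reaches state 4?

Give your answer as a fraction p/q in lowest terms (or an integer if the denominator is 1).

Let h_i = expected steps to first reach 4 from state i.
Boundary: h_4 = 0.
First-step equations for the other states:
  h_1 = 1 + 1/2*h_1 + 1/8*h_2 + 1/8*h_3 + 1/4*h_4
  h_2 = 1 + 1/4*h_1 + 1/8*h_2 + 1/8*h_3 + 1/2*h_4
  h_3 = 1 + 1/8*h_1 + 5/8*h_2 + 1/8*h_3 + 1/8*h_4

Substituting h_4 = 0 and rearranging gives the linear system (I - Q) h = 1:
  [1/2, -1/8, -1/8] . (h_1, h_2, h_3) = 1
  [-1/4, 7/8, -1/8] . (h_1, h_2, h_3) = 1
  [-1/8, -5/8, 7/8] . (h_1, h_2, h_3) = 1

Solving yields:
  h_1 = 32/9
  h_2 = 8/3
  h_3 = 32/9

Starting state is 2, so the expected hitting time is h_2 = 8/3.

Answer: 8/3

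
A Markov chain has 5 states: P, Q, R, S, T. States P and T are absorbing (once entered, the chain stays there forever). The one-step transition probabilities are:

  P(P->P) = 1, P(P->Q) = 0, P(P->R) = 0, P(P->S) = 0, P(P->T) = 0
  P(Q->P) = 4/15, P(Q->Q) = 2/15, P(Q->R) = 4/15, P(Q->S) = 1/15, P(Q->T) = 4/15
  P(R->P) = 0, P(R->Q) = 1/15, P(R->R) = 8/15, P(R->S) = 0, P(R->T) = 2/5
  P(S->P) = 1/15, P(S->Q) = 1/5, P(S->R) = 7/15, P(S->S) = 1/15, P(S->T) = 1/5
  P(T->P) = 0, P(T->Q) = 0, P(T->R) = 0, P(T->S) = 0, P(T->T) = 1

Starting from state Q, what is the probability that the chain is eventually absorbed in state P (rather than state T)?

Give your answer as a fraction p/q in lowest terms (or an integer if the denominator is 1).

Let a_i = P(absorbed in P | start in state i).
Boundary conditions: a_P = 1, a_T = 0.
For each transient state i, a_i = sum_j P(i->j) * a_j:
  a_Q = 4/15*a_P + 2/15*a_Q + 4/15*a_R + 1/15*a_S + 4/15*a_T
  a_R = 0*a_P + 1/15*a_Q + 8/15*a_R + 0*a_S + 2/5*a_T
  a_S = 1/15*a_P + 1/5*a_Q + 7/15*a_R + 1/15*a_S + 1/5*a_T

Substituting a_P = 1 and a_T = 0, rearrange to (I - Q) a = r where r[i] = P(i -> P):
  [13/15, -4/15, -1/15] . (a_Q, a_R, a_S) = 4/15
  [-1/15, 7/15, 0] . (a_Q, a_R, a_S) = 0
  [-1/5, -7/15, 14/15] . (a_Q, a_R, a_S) = 1/15

Solving yields:
  a_Q = 57/170
  a_R = 57/1190
  a_S = 199/1190

Starting state is Q, so the absorption probability is a_Q = 57/170.

Answer: 57/170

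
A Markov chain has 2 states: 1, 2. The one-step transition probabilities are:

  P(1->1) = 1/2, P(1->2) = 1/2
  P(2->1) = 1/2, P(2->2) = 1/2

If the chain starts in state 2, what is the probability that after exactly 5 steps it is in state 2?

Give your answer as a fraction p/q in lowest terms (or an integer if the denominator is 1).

Computing P^5 by repeated multiplication:
P^1 =
  1: [1/2, 1/2]
  2: [1/2, 1/2]
P^2 =
  1: [1/2, 1/2]
  2: [1/2, 1/2]
P^3 =
  1: [1/2, 1/2]
  2: [1/2, 1/2]
P^4 =
  1: [1/2, 1/2]
  2: [1/2, 1/2]
P^5 =
  1: [1/2, 1/2]
  2: [1/2, 1/2]

(P^5)[2 -> 2] = 1/2

Answer: 1/2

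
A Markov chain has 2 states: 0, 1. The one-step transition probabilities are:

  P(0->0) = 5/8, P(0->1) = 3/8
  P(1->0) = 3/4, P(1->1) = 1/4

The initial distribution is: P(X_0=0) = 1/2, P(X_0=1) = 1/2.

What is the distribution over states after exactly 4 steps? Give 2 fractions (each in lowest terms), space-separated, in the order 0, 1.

Answer: 5461/8192 2731/8192

Derivation:
Propagating the distribution step by step (d_{t+1} = d_t * P):
d_0 = (0=1/2, 1=1/2)
  d_1[0] = 1/2*5/8 + 1/2*3/4 = 11/16
  d_1[1] = 1/2*3/8 + 1/2*1/4 = 5/16
d_1 = (0=11/16, 1=5/16)
  d_2[0] = 11/16*5/8 + 5/16*3/4 = 85/128
  d_2[1] = 11/16*3/8 + 5/16*1/4 = 43/128
d_2 = (0=85/128, 1=43/128)
  d_3[0] = 85/128*5/8 + 43/128*3/4 = 683/1024
  d_3[1] = 85/128*3/8 + 43/128*1/4 = 341/1024
d_3 = (0=683/1024, 1=341/1024)
  d_4[0] = 683/1024*5/8 + 341/1024*3/4 = 5461/8192
  d_4[1] = 683/1024*3/8 + 341/1024*1/4 = 2731/8192
d_4 = (0=5461/8192, 1=2731/8192)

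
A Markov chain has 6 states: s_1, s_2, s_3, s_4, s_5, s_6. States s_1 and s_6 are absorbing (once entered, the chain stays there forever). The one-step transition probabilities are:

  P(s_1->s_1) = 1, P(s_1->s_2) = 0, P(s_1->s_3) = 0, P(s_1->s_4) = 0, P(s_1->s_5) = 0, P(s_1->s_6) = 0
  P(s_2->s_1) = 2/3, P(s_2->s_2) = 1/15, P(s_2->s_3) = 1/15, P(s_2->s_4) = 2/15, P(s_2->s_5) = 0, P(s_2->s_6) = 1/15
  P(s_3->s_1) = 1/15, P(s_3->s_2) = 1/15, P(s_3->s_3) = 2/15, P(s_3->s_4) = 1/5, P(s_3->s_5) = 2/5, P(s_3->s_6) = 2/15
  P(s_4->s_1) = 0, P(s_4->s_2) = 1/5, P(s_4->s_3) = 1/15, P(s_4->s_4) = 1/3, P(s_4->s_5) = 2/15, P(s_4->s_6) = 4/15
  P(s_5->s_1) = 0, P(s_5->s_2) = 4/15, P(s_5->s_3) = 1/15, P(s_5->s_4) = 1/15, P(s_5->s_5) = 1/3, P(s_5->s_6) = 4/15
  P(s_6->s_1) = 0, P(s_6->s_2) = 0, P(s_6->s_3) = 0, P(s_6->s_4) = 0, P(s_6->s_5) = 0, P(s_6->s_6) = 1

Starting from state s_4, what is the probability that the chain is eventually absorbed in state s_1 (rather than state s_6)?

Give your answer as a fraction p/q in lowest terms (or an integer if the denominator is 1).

Answer: 2663/7457

Derivation:
Let a_i = P(absorbed in s_1 | start in state i).
Boundary conditions: a_s_1 = 1, a_s_6 = 0.
For each transient state i, a_i = sum_j P(i->j) * a_j:
  a_s_2 = 2/3*a_s_1 + 1/15*a_s_2 + 1/15*a_s_3 + 2/15*a_s_4 + 0*a_s_5 + 1/15*a_s_6
  a_s_3 = 1/15*a_s_1 + 1/15*a_s_2 + 2/15*a_s_3 + 1/5*a_s_4 + 2/5*a_s_5 + 2/15*a_s_6
  a_s_4 = 0*a_s_1 + 1/5*a_s_2 + 1/15*a_s_3 + 1/3*a_s_4 + 2/15*a_s_5 + 4/15*a_s_6
  a_s_5 = 0*a_s_1 + 4/15*a_s_2 + 1/15*a_s_3 + 1/15*a_s_4 + 1/3*a_s_5 + 4/15*a_s_6

Substituting a_s_1 = 1 and a_s_6 = 0, rearrange to (I - Q) a = r where r[i] = P(i -> s_1):
  [14/15, -1/15, -2/15, 0] . (a_s_2, a_s_3, a_s_4, a_s_5) = 2/3
  [-1/15, 13/15, -1/5, -2/5] . (a_s_2, a_s_3, a_s_4, a_s_5) = 1/15
  [-1/5, -1/15, 2/3, -2/15] . (a_s_2, a_s_3, a_s_4, a_s_5) = 0
  [-4/15, -1/15, -1/15, 2/3] . (a_s_2, a_s_3, a_s_4, a_s_5) = 0

Solving yields:
  a_s_2 = 5921/7457
  a_s_3 = 2998/7457
  a_s_4 = 2663/7457
  a_s_5 = 5869/14914

Starting state is s_4, so the absorption probability is a_s_4 = 2663/7457.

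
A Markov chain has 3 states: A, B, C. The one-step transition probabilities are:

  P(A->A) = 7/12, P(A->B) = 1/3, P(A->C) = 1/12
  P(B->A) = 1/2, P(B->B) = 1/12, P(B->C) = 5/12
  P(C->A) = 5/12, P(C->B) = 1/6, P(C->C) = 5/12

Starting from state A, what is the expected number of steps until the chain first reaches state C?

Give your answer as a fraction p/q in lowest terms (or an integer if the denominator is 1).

Let h_i = expected steps to first reach C from state i.
Boundary: h_C = 0.
First-step equations for the other states:
  h_A = 1 + 7/12*h_A + 1/3*h_B + 1/12*h_C
  h_B = 1 + 1/2*h_A + 1/12*h_B + 5/12*h_C

Substituting h_C = 0 and rearranging gives the linear system (I - Q) h = 1:
  [5/12, -1/3] . (h_A, h_B) = 1
  [-1/2, 11/12] . (h_A, h_B) = 1

Solving yields:
  h_A = 180/31
  h_B = 132/31

Starting state is A, so the expected hitting time is h_A = 180/31.

Answer: 180/31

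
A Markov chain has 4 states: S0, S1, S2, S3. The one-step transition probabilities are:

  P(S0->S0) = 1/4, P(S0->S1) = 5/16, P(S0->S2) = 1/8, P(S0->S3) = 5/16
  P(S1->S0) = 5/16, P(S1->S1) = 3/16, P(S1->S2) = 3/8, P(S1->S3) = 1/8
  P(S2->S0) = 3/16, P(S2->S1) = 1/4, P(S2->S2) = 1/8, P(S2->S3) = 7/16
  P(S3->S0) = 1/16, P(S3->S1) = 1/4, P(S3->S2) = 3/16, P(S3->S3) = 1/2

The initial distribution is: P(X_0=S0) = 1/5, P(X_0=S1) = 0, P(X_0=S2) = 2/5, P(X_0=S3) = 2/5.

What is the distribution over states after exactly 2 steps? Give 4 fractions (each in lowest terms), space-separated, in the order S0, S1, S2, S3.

Propagating the distribution step by step (d_{t+1} = d_t * P):
d_0 = (S0=1/5, S1=0, S2=2/5, S3=2/5)
  d_1[S0] = 1/5*1/4 + 0*5/16 + 2/5*3/16 + 2/5*1/16 = 3/20
  d_1[S1] = 1/5*5/16 + 0*3/16 + 2/5*1/4 + 2/5*1/4 = 21/80
  d_1[S2] = 1/5*1/8 + 0*3/8 + 2/5*1/8 + 2/5*3/16 = 3/20
  d_1[S3] = 1/5*5/16 + 0*1/8 + 2/5*7/16 + 2/5*1/2 = 7/16
d_1 = (S0=3/20, S1=21/80, S2=3/20, S3=7/16)
  d_2[S0] = 3/20*1/4 + 21/80*5/16 + 3/20*3/16 + 7/16*1/16 = 7/40
  d_2[S1] = 3/20*5/16 + 21/80*3/16 + 3/20*1/4 + 7/16*1/4 = 311/1280
  d_2[S2] = 3/20*1/8 + 21/80*3/8 + 3/20*1/8 + 7/16*3/16 = 279/1280
  d_2[S3] = 3/20*5/16 + 21/80*1/8 + 3/20*7/16 + 7/16*1/2 = 233/640
d_2 = (S0=7/40, S1=311/1280, S2=279/1280, S3=233/640)

Answer: 7/40 311/1280 279/1280 233/640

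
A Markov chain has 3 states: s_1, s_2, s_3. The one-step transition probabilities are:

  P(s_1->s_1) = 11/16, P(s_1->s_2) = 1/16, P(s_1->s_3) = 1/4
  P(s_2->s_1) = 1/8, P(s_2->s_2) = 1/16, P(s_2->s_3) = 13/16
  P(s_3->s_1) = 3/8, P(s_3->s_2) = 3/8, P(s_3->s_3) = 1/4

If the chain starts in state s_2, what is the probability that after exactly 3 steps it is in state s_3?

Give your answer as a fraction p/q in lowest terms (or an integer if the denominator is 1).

Computing P^3 by repeated multiplication:
P^1 =
  s_1: [11/16, 1/16, 1/4]
  s_2: [1/8, 1/16, 13/16]
  s_3: [3/8, 3/8, 1/4]
P^2 =
  s_1: [147/256, 9/64, 73/256]
  s_2: [51/128, 81/256, 73/256]
  s_3: [51/128, 9/64, 59/128]
P^3 =
  s_1: [2127/4096, 621/4096, 337/1024]
  s_2: [861/2048, 621/4096, 1753/4096]
  s_3: [951/2048, 423/2048, 337/1024]

(P^3)[s_2 -> s_3] = 1753/4096

Answer: 1753/4096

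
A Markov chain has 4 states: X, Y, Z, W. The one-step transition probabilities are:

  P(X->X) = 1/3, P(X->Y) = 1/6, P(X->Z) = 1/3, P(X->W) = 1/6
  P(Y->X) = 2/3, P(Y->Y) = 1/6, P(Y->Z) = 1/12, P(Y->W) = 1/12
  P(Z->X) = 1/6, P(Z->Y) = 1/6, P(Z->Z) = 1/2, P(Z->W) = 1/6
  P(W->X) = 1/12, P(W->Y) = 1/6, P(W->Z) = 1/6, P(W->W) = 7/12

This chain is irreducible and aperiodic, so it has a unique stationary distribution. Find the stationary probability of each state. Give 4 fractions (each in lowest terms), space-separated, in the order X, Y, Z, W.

Answer: 23/84 1/6 25/84 11/42

Derivation:
The stationary distribution satisfies pi = pi * P, i.e.:
  pi_X = 1/3*pi_X + 2/3*pi_Y + 1/6*pi_Z + 1/12*pi_W
  pi_Y = 1/6*pi_X + 1/6*pi_Y + 1/6*pi_Z + 1/6*pi_W
  pi_Z = 1/3*pi_X + 1/12*pi_Y + 1/2*pi_Z + 1/6*pi_W
  pi_W = 1/6*pi_X + 1/12*pi_Y + 1/6*pi_Z + 7/12*pi_W
with normalization: pi_X + pi_Y + pi_Z + pi_W = 1.

Using the first 3 balance equations plus normalization, the linear system A*pi = b is:
  [-2/3, 2/3, 1/6, 1/12] . pi = 0
  [1/6, -5/6, 1/6, 1/6] . pi = 0
  [1/3, 1/12, -1/2, 1/6] . pi = 0
  [1, 1, 1, 1] . pi = 1

Solving yields:
  pi_X = 23/84
  pi_Y = 1/6
  pi_Z = 25/84
  pi_W = 11/42

Verification (pi * P):
  23/84*1/3 + 1/6*2/3 + 25/84*1/6 + 11/42*1/12 = 23/84 = pi_X  (ok)
  23/84*1/6 + 1/6*1/6 + 25/84*1/6 + 11/42*1/6 = 1/6 = pi_Y  (ok)
  23/84*1/3 + 1/6*1/12 + 25/84*1/2 + 11/42*1/6 = 25/84 = pi_Z  (ok)
  23/84*1/6 + 1/6*1/12 + 25/84*1/6 + 11/42*7/12 = 11/42 = pi_W  (ok)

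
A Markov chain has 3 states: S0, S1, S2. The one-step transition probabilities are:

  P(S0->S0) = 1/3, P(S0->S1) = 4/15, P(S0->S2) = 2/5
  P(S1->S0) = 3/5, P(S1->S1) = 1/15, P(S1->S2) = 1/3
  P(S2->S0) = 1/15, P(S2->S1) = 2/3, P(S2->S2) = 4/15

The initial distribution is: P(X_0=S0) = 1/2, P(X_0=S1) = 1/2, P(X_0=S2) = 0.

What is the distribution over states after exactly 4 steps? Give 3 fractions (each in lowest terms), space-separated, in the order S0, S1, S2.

Propagating the distribution step by step (d_{t+1} = d_t * P):
d_0 = (S0=1/2, S1=1/2, S2=0)
  d_1[S0] = 1/2*1/3 + 1/2*3/5 + 0*1/15 = 7/15
  d_1[S1] = 1/2*4/15 + 1/2*1/15 + 0*2/3 = 1/6
  d_1[S2] = 1/2*2/5 + 1/2*1/3 + 0*4/15 = 11/30
d_1 = (S0=7/15, S1=1/6, S2=11/30)
  d_2[S0] = 7/15*1/3 + 1/6*3/5 + 11/30*1/15 = 7/25
  d_2[S1] = 7/15*4/15 + 1/6*1/15 + 11/30*2/3 = 19/50
  d_2[S2] = 7/15*2/5 + 1/6*1/3 + 11/30*4/15 = 17/50
d_2 = (S0=7/25, S1=19/50, S2=17/50)
  d_3[S0] = 7/25*1/3 + 19/50*3/5 + 17/50*1/15 = 43/125
  d_3[S1] = 7/25*4/15 + 19/50*1/15 + 17/50*2/3 = 49/150
  d_3[S2] = 7/25*2/5 + 19/50*1/3 + 17/50*4/15 = 247/750
d_3 = (S0=43/125, S1=49/150, S2=247/750)
  d_4[S0] = 43/125*1/3 + 49/150*3/5 + 247/750*1/15 = 1871/5625
  d_4[S1] = 43/125*4/15 + 49/150*1/15 + 247/750*2/3 = 1249/3750
  d_4[S2] = 43/125*2/5 + 49/150*1/3 + 247/750*4/15 = 3761/11250
d_4 = (S0=1871/5625, S1=1249/3750, S2=3761/11250)

Answer: 1871/5625 1249/3750 3761/11250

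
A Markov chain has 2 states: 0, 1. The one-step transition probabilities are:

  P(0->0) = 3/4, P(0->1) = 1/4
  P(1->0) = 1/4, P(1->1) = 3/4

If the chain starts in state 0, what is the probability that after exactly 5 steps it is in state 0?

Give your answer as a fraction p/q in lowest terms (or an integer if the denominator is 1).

Answer: 33/64

Derivation:
Computing P^5 by repeated multiplication:
P^1 =
  0: [3/4, 1/4]
  1: [1/4, 3/4]
P^2 =
  0: [5/8, 3/8]
  1: [3/8, 5/8]
P^3 =
  0: [9/16, 7/16]
  1: [7/16, 9/16]
P^4 =
  0: [17/32, 15/32]
  1: [15/32, 17/32]
P^5 =
  0: [33/64, 31/64]
  1: [31/64, 33/64]

(P^5)[0 -> 0] = 33/64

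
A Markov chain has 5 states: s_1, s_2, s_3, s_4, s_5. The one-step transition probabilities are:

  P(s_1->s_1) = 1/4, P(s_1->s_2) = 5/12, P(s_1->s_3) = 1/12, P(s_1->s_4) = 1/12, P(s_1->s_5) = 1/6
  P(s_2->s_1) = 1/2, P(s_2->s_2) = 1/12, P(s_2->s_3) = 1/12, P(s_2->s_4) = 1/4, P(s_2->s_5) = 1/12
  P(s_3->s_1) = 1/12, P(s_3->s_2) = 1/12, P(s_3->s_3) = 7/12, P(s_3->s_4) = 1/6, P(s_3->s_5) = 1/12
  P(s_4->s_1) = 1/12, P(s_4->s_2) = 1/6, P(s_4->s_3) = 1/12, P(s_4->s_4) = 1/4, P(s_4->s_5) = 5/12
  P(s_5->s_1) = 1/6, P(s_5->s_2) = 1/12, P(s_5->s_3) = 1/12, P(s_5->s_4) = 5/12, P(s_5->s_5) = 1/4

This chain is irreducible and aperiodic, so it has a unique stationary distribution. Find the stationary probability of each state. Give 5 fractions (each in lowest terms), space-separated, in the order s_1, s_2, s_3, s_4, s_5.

Answer: 91/438 151/876 1/6 52/219 63/292

Derivation:
The stationary distribution satisfies pi = pi * P, i.e.:
  pi_s_1 = 1/4*pi_s_1 + 1/2*pi_s_2 + 1/12*pi_s_3 + 1/12*pi_s_4 + 1/6*pi_s_5
  pi_s_2 = 5/12*pi_s_1 + 1/12*pi_s_2 + 1/12*pi_s_3 + 1/6*pi_s_4 + 1/12*pi_s_5
  pi_s_3 = 1/12*pi_s_1 + 1/12*pi_s_2 + 7/12*pi_s_3 + 1/12*pi_s_4 + 1/12*pi_s_5
  pi_s_4 = 1/12*pi_s_1 + 1/4*pi_s_2 + 1/6*pi_s_3 + 1/4*pi_s_4 + 5/12*pi_s_5
  pi_s_5 = 1/6*pi_s_1 + 1/12*pi_s_2 + 1/12*pi_s_3 + 5/12*pi_s_4 + 1/4*pi_s_5
with normalization: pi_s_1 + pi_s_2 + pi_s_3 + pi_s_4 + pi_s_5 = 1.

Using the first 4 balance equations plus normalization, the linear system A*pi = b is:
  [-3/4, 1/2, 1/12, 1/12, 1/6] . pi = 0
  [5/12, -11/12, 1/12, 1/6, 1/12] . pi = 0
  [1/12, 1/12, -5/12, 1/12, 1/12] . pi = 0
  [1/12, 1/4, 1/6, -3/4, 5/12] . pi = 0
  [1, 1, 1, 1, 1] . pi = 1

Solving yields:
  pi_s_1 = 91/438
  pi_s_2 = 151/876
  pi_s_3 = 1/6
  pi_s_4 = 52/219
  pi_s_5 = 63/292

Verification (pi * P):
  91/438*1/4 + 151/876*1/2 + 1/6*1/12 + 52/219*1/12 + 63/292*1/6 = 91/438 = pi_s_1  (ok)
  91/438*5/12 + 151/876*1/12 + 1/6*1/12 + 52/219*1/6 + 63/292*1/12 = 151/876 = pi_s_2  (ok)
  91/438*1/12 + 151/876*1/12 + 1/6*7/12 + 52/219*1/12 + 63/292*1/12 = 1/6 = pi_s_3  (ok)
  91/438*1/12 + 151/876*1/4 + 1/6*1/6 + 52/219*1/4 + 63/292*5/12 = 52/219 = pi_s_4  (ok)
  91/438*1/6 + 151/876*1/12 + 1/6*1/12 + 52/219*5/12 + 63/292*1/4 = 63/292 = pi_s_5  (ok)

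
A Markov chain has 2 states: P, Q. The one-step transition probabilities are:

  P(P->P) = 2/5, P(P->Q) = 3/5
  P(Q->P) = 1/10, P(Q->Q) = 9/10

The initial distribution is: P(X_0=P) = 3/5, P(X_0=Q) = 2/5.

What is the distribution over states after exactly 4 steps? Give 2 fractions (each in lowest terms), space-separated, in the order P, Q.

Propagating the distribution step by step (d_{t+1} = d_t * P):
d_0 = (P=3/5, Q=2/5)
  d_1[P] = 3/5*2/5 + 2/5*1/10 = 7/25
  d_1[Q] = 3/5*3/5 + 2/5*9/10 = 18/25
d_1 = (P=7/25, Q=18/25)
  d_2[P] = 7/25*2/5 + 18/25*1/10 = 23/125
  d_2[Q] = 7/25*3/5 + 18/25*9/10 = 102/125
d_2 = (P=23/125, Q=102/125)
  d_3[P] = 23/125*2/5 + 102/125*1/10 = 97/625
  d_3[Q] = 23/125*3/5 + 102/125*9/10 = 528/625
d_3 = (P=97/625, Q=528/625)
  d_4[P] = 97/625*2/5 + 528/625*1/10 = 458/3125
  d_4[Q] = 97/625*3/5 + 528/625*9/10 = 2667/3125
d_4 = (P=458/3125, Q=2667/3125)

Answer: 458/3125 2667/3125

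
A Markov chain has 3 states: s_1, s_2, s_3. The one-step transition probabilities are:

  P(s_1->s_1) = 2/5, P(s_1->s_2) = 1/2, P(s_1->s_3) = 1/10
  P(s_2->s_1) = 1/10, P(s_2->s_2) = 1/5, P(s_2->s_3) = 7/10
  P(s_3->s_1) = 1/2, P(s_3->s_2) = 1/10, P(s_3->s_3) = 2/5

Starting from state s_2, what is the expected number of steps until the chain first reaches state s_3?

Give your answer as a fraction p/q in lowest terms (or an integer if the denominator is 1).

Let h_i = expected steps to first reach s_3 from state i.
Boundary: h_s_3 = 0.
First-step equations for the other states:
  h_s_1 = 1 + 2/5*h_s_1 + 1/2*h_s_2 + 1/10*h_s_3
  h_s_2 = 1 + 1/10*h_s_1 + 1/5*h_s_2 + 7/10*h_s_3

Substituting h_s_3 = 0 and rearranging gives the linear system (I - Q) h = 1:
  [3/5, -1/2] . (h_s_1, h_s_2) = 1
  [-1/10, 4/5] . (h_s_1, h_s_2) = 1

Solving yields:
  h_s_1 = 130/43
  h_s_2 = 70/43

Starting state is s_2, so the expected hitting time is h_s_2 = 70/43.

Answer: 70/43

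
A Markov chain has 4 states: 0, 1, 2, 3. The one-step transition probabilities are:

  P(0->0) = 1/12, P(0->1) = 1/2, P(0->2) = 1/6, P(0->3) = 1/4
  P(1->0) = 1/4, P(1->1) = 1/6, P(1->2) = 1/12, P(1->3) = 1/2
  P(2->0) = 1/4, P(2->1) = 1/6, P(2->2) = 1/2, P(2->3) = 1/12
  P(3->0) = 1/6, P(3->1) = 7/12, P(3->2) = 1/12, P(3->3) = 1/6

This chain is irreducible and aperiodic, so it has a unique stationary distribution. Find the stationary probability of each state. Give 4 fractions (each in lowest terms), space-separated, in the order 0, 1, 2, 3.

The stationary distribution satisfies pi = pi * P, i.e.:
  pi_0 = 1/12*pi_0 + 1/4*pi_1 + 1/4*pi_2 + 1/6*pi_3
  pi_1 = 1/2*pi_0 + 1/6*pi_1 + 1/6*pi_2 + 7/12*pi_3
  pi_2 = 1/6*pi_0 + 1/12*pi_1 + 1/2*pi_2 + 1/12*pi_3
  pi_3 = 1/4*pi_0 + 1/2*pi_1 + 1/12*pi_2 + 1/6*pi_3
with normalization: pi_0 + pi_1 + pi_2 + pi_3 = 1.

Using the first 3 balance equations plus normalization, the linear system A*pi = b is:
  [-11/12, 1/4, 1/4, 1/6] . pi = 0
  [1/2, -5/6, 1/6, 7/12] . pi = 0
  [1/6, 1/12, -1/2, 1/12] . pi = 0
  [1, 1, 1, 1] . pi = 1

Solving yields:
  pi_0 = 299/1542
  pi_1 = 90/257
  pi_2 = 263/1542
  pi_3 = 220/771

Verification (pi * P):
  299/1542*1/12 + 90/257*1/4 + 263/1542*1/4 + 220/771*1/6 = 299/1542 = pi_0  (ok)
  299/1542*1/2 + 90/257*1/6 + 263/1542*1/6 + 220/771*7/12 = 90/257 = pi_1  (ok)
  299/1542*1/6 + 90/257*1/12 + 263/1542*1/2 + 220/771*1/12 = 263/1542 = pi_2  (ok)
  299/1542*1/4 + 90/257*1/2 + 263/1542*1/12 + 220/771*1/6 = 220/771 = pi_3  (ok)

Answer: 299/1542 90/257 263/1542 220/771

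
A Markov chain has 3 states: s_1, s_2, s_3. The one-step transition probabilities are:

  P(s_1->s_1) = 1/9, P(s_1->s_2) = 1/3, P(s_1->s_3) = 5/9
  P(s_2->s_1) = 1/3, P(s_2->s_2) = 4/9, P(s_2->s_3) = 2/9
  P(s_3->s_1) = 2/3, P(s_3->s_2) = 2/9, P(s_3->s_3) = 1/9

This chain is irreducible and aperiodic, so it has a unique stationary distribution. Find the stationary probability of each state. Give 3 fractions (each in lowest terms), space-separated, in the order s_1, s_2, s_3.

Answer: 36/101 34/101 31/101

Derivation:
The stationary distribution satisfies pi = pi * P, i.e.:
  pi_s_1 = 1/9*pi_s_1 + 1/3*pi_s_2 + 2/3*pi_s_3
  pi_s_2 = 1/3*pi_s_1 + 4/9*pi_s_2 + 2/9*pi_s_3
  pi_s_3 = 5/9*pi_s_1 + 2/9*pi_s_2 + 1/9*pi_s_3
with normalization: pi_s_1 + pi_s_2 + pi_s_3 = 1.

Using the first 2 balance equations plus normalization, the linear system A*pi = b is:
  [-8/9, 1/3, 2/3] . pi = 0
  [1/3, -5/9, 2/9] . pi = 0
  [1, 1, 1] . pi = 1

Solving yields:
  pi_s_1 = 36/101
  pi_s_2 = 34/101
  pi_s_3 = 31/101

Verification (pi * P):
  36/101*1/9 + 34/101*1/3 + 31/101*2/3 = 36/101 = pi_s_1  (ok)
  36/101*1/3 + 34/101*4/9 + 31/101*2/9 = 34/101 = pi_s_2  (ok)
  36/101*5/9 + 34/101*2/9 + 31/101*1/9 = 31/101 = pi_s_3  (ok)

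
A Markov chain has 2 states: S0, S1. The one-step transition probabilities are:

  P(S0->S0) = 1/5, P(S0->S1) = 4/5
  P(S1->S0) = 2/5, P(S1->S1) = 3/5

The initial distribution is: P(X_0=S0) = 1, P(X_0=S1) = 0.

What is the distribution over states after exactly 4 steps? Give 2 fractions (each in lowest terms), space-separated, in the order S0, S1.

Propagating the distribution step by step (d_{t+1} = d_t * P):
d_0 = (S0=1, S1=0)
  d_1[S0] = 1*1/5 + 0*2/5 = 1/5
  d_1[S1] = 1*4/5 + 0*3/5 = 4/5
d_1 = (S0=1/5, S1=4/5)
  d_2[S0] = 1/5*1/5 + 4/5*2/5 = 9/25
  d_2[S1] = 1/5*4/5 + 4/5*3/5 = 16/25
d_2 = (S0=9/25, S1=16/25)
  d_3[S0] = 9/25*1/5 + 16/25*2/5 = 41/125
  d_3[S1] = 9/25*4/5 + 16/25*3/5 = 84/125
d_3 = (S0=41/125, S1=84/125)
  d_4[S0] = 41/125*1/5 + 84/125*2/5 = 209/625
  d_4[S1] = 41/125*4/5 + 84/125*3/5 = 416/625
d_4 = (S0=209/625, S1=416/625)

Answer: 209/625 416/625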